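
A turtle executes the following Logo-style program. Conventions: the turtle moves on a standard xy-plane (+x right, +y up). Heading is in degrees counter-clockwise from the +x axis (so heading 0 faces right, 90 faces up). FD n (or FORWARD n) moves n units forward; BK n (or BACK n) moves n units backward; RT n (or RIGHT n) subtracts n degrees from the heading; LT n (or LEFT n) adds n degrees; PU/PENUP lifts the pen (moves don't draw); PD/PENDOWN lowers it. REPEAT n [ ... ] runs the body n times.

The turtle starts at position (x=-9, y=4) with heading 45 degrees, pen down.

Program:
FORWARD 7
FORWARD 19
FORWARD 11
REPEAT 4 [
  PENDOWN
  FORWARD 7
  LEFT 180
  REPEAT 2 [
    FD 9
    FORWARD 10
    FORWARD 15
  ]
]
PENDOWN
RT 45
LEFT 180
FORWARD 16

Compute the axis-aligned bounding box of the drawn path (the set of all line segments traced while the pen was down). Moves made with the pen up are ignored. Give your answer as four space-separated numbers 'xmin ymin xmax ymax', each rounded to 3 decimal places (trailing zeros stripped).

Executing turtle program step by step:
Start: pos=(-9,4), heading=45, pen down
FD 7: (-9,4) -> (-4.05,8.95) [heading=45, draw]
FD 19: (-4.05,8.95) -> (9.385,22.385) [heading=45, draw]
FD 11: (9.385,22.385) -> (17.163,30.163) [heading=45, draw]
REPEAT 4 [
  -- iteration 1/4 --
  PD: pen down
  FD 7: (17.163,30.163) -> (22.113,35.113) [heading=45, draw]
  LT 180: heading 45 -> 225
  REPEAT 2 [
    -- iteration 1/2 --
    FD 9: (22.113,35.113) -> (15.749,28.749) [heading=225, draw]
    FD 10: (15.749,28.749) -> (8.678,21.678) [heading=225, draw]
    FD 15: (8.678,21.678) -> (-1.929,11.071) [heading=225, draw]
    -- iteration 2/2 --
    FD 9: (-1.929,11.071) -> (-8.293,4.707) [heading=225, draw]
    FD 10: (-8.293,4.707) -> (-15.364,-2.364) [heading=225, draw]
    FD 15: (-15.364,-2.364) -> (-25.971,-12.971) [heading=225, draw]
  ]
  -- iteration 2/4 --
  PD: pen down
  FD 7: (-25.971,-12.971) -> (-30.92,-17.92) [heading=225, draw]
  LT 180: heading 225 -> 45
  REPEAT 2 [
    -- iteration 1/2 --
    FD 9: (-30.92,-17.92) -> (-24.556,-11.556) [heading=45, draw]
    FD 10: (-24.556,-11.556) -> (-17.485,-4.485) [heading=45, draw]
    FD 15: (-17.485,-4.485) -> (-6.879,6.121) [heading=45, draw]
    -- iteration 2/2 --
    FD 9: (-6.879,6.121) -> (-0.515,12.485) [heading=45, draw]
    FD 10: (-0.515,12.485) -> (6.556,19.556) [heading=45, draw]
    FD 15: (6.556,19.556) -> (17.163,30.163) [heading=45, draw]
  ]
  -- iteration 3/4 --
  PD: pen down
  FD 7: (17.163,30.163) -> (22.113,35.113) [heading=45, draw]
  LT 180: heading 45 -> 225
  REPEAT 2 [
    -- iteration 1/2 --
    FD 9: (22.113,35.113) -> (15.749,28.749) [heading=225, draw]
    FD 10: (15.749,28.749) -> (8.678,21.678) [heading=225, draw]
    FD 15: (8.678,21.678) -> (-1.929,11.071) [heading=225, draw]
    -- iteration 2/2 --
    FD 9: (-1.929,11.071) -> (-8.293,4.707) [heading=225, draw]
    FD 10: (-8.293,4.707) -> (-15.364,-2.364) [heading=225, draw]
    FD 15: (-15.364,-2.364) -> (-25.971,-12.971) [heading=225, draw]
  ]
  -- iteration 4/4 --
  PD: pen down
  FD 7: (-25.971,-12.971) -> (-30.92,-17.92) [heading=225, draw]
  LT 180: heading 225 -> 45
  REPEAT 2 [
    -- iteration 1/2 --
    FD 9: (-30.92,-17.92) -> (-24.556,-11.556) [heading=45, draw]
    FD 10: (-24.556,-11.556) -> (-17.485,-4.485) [heading=45, draw]
    FD 15: (-17.485,-4.485) -> (-6.879,6.121) [heading=45, draw]
    -- iteration 2/2 --
    FD 9: (-6.879,6.121) -> (-0.515,12.485) [heading=45, draw]
    FD 10: (-0.515,12.485) -> (6.556,19.556) [heading=45, draw]
    FD 15: (6.556,19.556) -> (17.163,30.163) [heading=45, draw]
  ]
]
PD: pen down
RT 45: heading 45 -> 0
LT 180: heading 0 -> 180
FD 16: (17.163,30.163) -> (1.163,30.163) [heading=180, draw]
Final: pos=(1.163,30.163), heading=180, 32 segment(s) drawn

Segment endpoints: x in {-30.92, -30.92, -25.971, -25.971, -24.556, -24.556, -17.485, -17.485, -15.364, -15.364, -9, -8.293, -8.293, -6.879, -6.879, -4.05, -1.929, -1.929, -0.515, -0.515, 1.163, 6.556, 6.556, 8.678, 8.678, 9.385, 15.749, 15.749, 17.163, 17.163, 22.113}, y in {-17.92, -17.92, -12.971, -12.971, -11.556, -11.556, -4.485, -4.485, -2.364, -2.364, 4, 4.707, 4.707, 6.121, 6.121, 8.95, 11.071, 11.071, 12.485, 12.485, 19.556, 19.556, 21.678, 21.678, 22.385, 28.749, 28.749, 30.163, 30.163, 30.163, 30.163, 35.113, 35.113}
xmin=-30.92, ymin=-17.92, xmax=22.113, ymax=35.113

Answer: -30.92 -17.92 22.113 35.113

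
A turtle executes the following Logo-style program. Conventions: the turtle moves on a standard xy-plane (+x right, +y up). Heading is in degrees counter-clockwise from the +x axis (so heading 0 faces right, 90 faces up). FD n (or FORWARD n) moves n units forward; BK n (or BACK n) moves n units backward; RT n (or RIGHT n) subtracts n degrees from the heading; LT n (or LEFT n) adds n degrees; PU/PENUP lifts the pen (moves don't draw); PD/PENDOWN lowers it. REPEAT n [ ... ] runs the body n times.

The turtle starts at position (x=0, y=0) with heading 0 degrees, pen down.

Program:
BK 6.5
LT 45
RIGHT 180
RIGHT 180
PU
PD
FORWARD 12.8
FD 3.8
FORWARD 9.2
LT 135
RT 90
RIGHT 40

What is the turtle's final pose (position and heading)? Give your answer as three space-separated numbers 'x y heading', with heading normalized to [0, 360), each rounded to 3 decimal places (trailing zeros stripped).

Answer: 11.743 18.243 50

Derivation:
Executing turtle program step by step:
Start: pos=(0,0), heading=0, pen down
BK 6.5: (0,0) -> (-6.5,0) [heading=0, draw]
LT 45: heading 0 -> 45
RT 180: heading 45 -> 225
RT 180: heading 225 -> 45
PU: pen up
PD: pen down
FD 12.8: (-6.5,0) -> (2.551,9.051) [heading=45, draw]
FD 3.8: (2.551,9.051) -> (5.238,11.738) [heading=45, draw]
FD 9.2: (5.238,11.738) -> (11.743,18.243) [heading=45, draw]
LT 135: heading 45 -> 180
RT 90: heading 180 -> 90
RT 40: heading 90 -> 50
Final: pos=(11.743,18.243), heading=50, 4 segment(s) drawn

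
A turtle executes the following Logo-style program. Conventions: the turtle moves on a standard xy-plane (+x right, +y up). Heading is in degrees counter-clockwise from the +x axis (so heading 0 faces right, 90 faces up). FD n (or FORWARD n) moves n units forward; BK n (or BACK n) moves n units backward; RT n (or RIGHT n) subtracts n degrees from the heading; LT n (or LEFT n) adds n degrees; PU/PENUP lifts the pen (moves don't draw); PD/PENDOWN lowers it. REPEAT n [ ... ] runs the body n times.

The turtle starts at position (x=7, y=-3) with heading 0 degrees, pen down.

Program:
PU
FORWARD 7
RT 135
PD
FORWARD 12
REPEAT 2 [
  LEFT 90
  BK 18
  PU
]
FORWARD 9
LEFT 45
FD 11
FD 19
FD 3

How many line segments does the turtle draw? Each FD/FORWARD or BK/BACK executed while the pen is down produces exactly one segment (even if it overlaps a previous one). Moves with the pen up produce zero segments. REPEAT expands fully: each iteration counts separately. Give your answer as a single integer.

Answer: 2

Derivation:
Executing turtle program step by step:
Start: pos=(7,-3), heading=0, pen down
PU: pen up
FD 7: (7,-3) -> (14,-3) [heading=0, move]
RT 135: heading 0 -> 225
PD: pen down
FD 12: (14,-3) -> (5.515,-11.485) [heading=225, draw]
REPEAT 2 [
  -- iteration 1/2 --
  LT 90: heading 225 -> 315
  BK 18: (5.515,-11.485) -> (-7.213,1.243) [heading=315, draw]
  PU: pen up
  -- iteration 2/2 --
  LT 90: heading 315 -> 45
  BK 18: (-7.213,1.243) -> (-19.941,-11.485) [heading=45, move]
  PU: pen up
]
FD 9: (-19.941,-11.485) -> (-13.577,-5.121) [heading=45, move]
LT 45: heading 45 -> 90
FD 11: (-13.577,-5.121) -> (-13.577,5.879) [heading=90, move]
FD 19: (-13.577,5.879) -> (-13.577,24.879) [heading=90, move]
FD 3: (-13.577,24.879) -> (-13.577,27.879) [heading=90, move]
Final: pos=(-13.577,27.879), heading=90, 2 segment(s) drawn
Segments drawn: 2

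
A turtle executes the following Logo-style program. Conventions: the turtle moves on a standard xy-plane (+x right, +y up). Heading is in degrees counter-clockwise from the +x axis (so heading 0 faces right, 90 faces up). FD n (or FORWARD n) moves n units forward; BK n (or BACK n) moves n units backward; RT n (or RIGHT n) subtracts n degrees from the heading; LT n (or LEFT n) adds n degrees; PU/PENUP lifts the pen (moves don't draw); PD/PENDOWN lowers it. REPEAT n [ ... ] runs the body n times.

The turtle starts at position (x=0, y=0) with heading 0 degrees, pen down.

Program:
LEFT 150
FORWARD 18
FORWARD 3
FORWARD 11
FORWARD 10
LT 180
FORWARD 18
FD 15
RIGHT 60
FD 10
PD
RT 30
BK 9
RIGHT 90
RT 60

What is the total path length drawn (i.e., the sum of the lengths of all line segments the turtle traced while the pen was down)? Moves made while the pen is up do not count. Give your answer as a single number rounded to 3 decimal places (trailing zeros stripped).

Executing turtle program step by step:
Start: pos=(0,0), heading=0, pen down
LT 150: heading 0 -> 150
FD 18: (0,0) -> (-15.588,9) [heading=150, draw]
FD 3: (-15.588,9) -> (-18.187,10.5) [heading=150, draw]
FD 11: (-18.187,10.5) -> (-27.713,16) [heading=150, draw]
FD 10: (-27.713,16) -> (-36.373,21) [heading=150, draw]
LT 180: heading 150 -> 330
FD 18: (-36.373,21) -> (-20.785,12) [heading=330, draw]
FD 15: (-20.785,12) -> (-7.794,4.5) [heading=330, draw]
RT 60: heading 330 -> 270
FD 10: (-7.794,4.5) -> (-7.794,-5.5) [heading=270, draw]
PD: pen down
RT 30: heading 270 -> 240
BK 9: (-7.794,-5.5) -> (-3.294,2.294) [heading=240, draw]
RT 90: heading 240 -> 150
RT 60: heading 150 -> 90
Final: pos=(-3.294,2.294), heading=90, 8 segment(s) drawn

Segment lengths:
  seg 1: (0,0) -> (-15.588,9), length = 18
  seg 2: (-15.588,9) -> (-18.187,10.5), length = 3
  seg 3: (-18.187,10.5) -> (-27.713,16), length = 11
  seg 4: (-27.713,16) -> (-36.373,21), length = 10
  seg 5: (-36.373,21) -> (-20.785,12), length = 18
  seg 6: (-20.785,12) -> (-7.794,4.5), length = 15
  seg 7: (-7.794,4.5) -> (-7.794,-5.5), length = 10
  seg 8: (-7.794,-5.5) -> (-3.294,2.294), length = 9
Total = 94

Answer: 94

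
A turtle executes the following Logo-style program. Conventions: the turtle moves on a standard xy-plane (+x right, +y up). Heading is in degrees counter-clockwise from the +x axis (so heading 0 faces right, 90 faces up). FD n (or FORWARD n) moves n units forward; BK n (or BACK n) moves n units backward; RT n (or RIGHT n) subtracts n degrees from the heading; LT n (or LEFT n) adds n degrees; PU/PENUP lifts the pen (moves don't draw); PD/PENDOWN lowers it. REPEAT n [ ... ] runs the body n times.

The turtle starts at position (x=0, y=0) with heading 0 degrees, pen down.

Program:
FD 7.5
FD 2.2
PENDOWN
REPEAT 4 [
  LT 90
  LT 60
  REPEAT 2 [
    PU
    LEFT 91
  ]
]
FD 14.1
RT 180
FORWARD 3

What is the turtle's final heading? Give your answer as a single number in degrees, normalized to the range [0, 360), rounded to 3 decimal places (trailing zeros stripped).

Answer: 68

Derivation:
Executing turtle program step by step:
Start: pos=(0,0), heading=0, pen down
FD 7.5: (0,0) -> (7.5,0) [heading=0, draw]
FD 2.2: (7.5,0) -> (9.7,0) [heading=0, draw]
PD: pen down
REPEAT 4 [
  -- iteration 1/4 --
  LT 90: heading 0 -> 90
  LT 60: heading 90 -> 150
  REPEAT 2 [
    -- iteration 1/2 --
    PU: pen up
    LT 91: heading 150 -> 241
    -- iteration 2/2 --
    PU: pen up
    LT 91: heading 241 -> 332
  ]
  -- iteration 2/4 --
  LT 90: heading 332 -> 62
  LT 60: heading 62 -> 122
  REPEAT 2 [
    -- iteration 1/2 --
    PU: pen up
    LT 91: heading 122 -> 213
    -- iteration 2/2 --
    PU: pen up
    LT 91: heading 213 -> 304
  ]
  -- iteration 3/4 --
  LT 90: heading 304 -> 34
  LT 60: heading 34 -> 94
  REPEAT 2 [
    -- iteration 1/2 --
    PU: pen up
    LT 91: heading 94 -> 185
    -- iteration 2/2 --
    PU: pen up
    LT 91: heading 185 -> 276
  ]
  -- iteration 4/4 --
  LT 90: heading 276 -> 6
  LT 60: heading 6 -> 66
  REPEAT 2 [
    -- iteration 1/2 --
    PU: pen up
    LT 91: heading 66 -> 157
    -- iteration 2/2 --
    PU: pen up
    LT 91: heading 157 -> 248
  ]
]
FD 14.1: (9.7,0) -> (4.418,-13.073) [heading=248, move]
RT 180: heading 248 -> 68
FD 3: (4.418,-13.073) -> (5.542,-10.292) [heading=68, move]
Final: pos=(5.542,-10.292), heading=68, 2 segment(s) drawn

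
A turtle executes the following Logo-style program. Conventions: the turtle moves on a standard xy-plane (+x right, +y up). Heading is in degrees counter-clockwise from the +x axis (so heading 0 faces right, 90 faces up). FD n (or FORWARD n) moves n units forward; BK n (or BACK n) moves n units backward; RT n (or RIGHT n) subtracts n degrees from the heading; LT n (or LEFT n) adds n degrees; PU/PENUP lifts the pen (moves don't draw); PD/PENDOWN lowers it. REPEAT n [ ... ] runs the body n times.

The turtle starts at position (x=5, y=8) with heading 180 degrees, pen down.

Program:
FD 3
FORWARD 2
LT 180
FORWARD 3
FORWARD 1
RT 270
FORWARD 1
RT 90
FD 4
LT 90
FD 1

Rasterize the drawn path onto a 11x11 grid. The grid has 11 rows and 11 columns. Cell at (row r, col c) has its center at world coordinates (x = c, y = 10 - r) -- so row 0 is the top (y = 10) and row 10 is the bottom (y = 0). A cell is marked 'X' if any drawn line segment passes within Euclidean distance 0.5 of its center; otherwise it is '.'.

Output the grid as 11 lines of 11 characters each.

Segment 0: (5,8) -> (2,8)
Segment 1: (2,8) -> (0,8)
Segment 2: (0,8) -> (3,8)
Segment 3: (3,8) -> (4,8)
Segment 4: (4,8) -> (4,9)
Segment 5: (4,9) -> (8,9)
Segment 6: (8,9) -> (8,10)

Answer: ........X..
....XXXXX..
XXXXXX.....
...........
...........
...........
...........
...........
...........
...........
...........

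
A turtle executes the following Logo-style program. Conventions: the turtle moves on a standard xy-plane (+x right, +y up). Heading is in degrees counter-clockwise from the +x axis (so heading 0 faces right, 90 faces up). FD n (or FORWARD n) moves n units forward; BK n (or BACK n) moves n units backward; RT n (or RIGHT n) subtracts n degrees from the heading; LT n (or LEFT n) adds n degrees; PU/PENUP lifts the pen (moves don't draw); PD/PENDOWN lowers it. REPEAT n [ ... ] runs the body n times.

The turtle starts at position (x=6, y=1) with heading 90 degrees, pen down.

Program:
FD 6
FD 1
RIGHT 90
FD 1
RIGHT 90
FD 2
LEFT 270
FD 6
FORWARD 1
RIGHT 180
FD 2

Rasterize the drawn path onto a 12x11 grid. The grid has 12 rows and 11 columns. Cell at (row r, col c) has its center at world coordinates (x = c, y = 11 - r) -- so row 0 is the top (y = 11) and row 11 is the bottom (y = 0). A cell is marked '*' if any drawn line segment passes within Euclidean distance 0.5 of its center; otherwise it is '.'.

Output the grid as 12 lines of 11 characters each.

Segment 0: (6,1) -> (6,7)
Segment 1: (6,7) -> (6,8)
Segment 2: (6,8) -> (7,8)
Segment 3: (7,8) -> (7,6)
Segment 4: (7,6) -> (1,6)
Segment 5: (1,6) -> (0,6)
Segment 6: (0,6) -> (2,6)

Answer: ...........
...........
...........
......**...
......**...
********...
......*....
......*....
......*....
......*....
......*....
...........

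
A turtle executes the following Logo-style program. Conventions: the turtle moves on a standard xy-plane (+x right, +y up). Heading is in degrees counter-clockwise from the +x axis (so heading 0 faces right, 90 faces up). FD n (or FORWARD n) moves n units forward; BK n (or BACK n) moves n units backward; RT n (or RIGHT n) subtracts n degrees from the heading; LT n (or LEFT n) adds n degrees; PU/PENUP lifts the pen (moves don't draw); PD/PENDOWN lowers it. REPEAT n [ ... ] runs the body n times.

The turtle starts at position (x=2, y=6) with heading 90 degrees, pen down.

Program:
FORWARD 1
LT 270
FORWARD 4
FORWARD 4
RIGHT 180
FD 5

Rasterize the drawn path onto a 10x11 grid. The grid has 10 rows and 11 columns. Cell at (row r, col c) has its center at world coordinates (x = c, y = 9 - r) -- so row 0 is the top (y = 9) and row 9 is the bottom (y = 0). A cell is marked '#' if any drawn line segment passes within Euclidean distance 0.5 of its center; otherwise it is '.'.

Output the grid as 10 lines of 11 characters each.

Segment 0: (2,6) -> (2,7)
Segment 1: (2,7) -> (6,7)
Segment 2: (6,7) -> (10,7)
Segment 3: (10,7) -> (5,7)

Answer: ...........
...........
..#########
..#........
...........
...........
...........
...........
...........
...........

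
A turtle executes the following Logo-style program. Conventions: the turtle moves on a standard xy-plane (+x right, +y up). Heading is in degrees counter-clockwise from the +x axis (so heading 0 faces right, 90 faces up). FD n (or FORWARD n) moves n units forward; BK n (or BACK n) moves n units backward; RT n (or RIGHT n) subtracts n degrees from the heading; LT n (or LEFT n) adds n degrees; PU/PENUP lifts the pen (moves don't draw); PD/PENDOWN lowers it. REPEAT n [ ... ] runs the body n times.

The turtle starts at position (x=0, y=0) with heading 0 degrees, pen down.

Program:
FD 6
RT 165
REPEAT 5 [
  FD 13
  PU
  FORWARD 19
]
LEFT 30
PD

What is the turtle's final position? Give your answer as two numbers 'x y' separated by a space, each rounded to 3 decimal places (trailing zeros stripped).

Answer: -148.548 -41.411

Derivation:
Executing turtle program step by step:
Start: pos=(0,0), heading=0, pen down
FD 6: (0,0) -> (6,0) [heading=0, draw]
RT 165: heading 0 -> 195
REPEAT 5 [
  -- iteration 1/5 --
  FD 13: (6,0) -> (-6.557,-3.365) [heading=195, draw]
  PU: pen up
  FD 19: (-6.557,-3.365) -> (-24.91,-8.282) [heading=195, move]
  -- iteration 2/5 --
  FD 13: (-24.91,-8.282) -> (-37.467,-11.647) [heading=195, move]
  PU: pen up
  FD 19: (-37.467,-11.647) -> (-55.819,-16.564) [heading=195, move]
  -- iteration 3/5 --
  FD 13: (-55.819,-16.564) -> (-68.376,-19.929) [heading=195, move]
  PU: pen up
  FD 19: (-68.376,-19.929) -> (-86.729,-24.847) [heading=195, move]
  -- iteration 4/5 --
  FD 13: (-86.729,-24.847) -> (-99.286,-28.211) [heading=195, move]
  PU: pen up
  FD 19: (-99.286,-28.211) -> (-117.639,-33.129) [heading=195, move]
  -- iteration 5/5 --
  FD 13: (-117.639,-33.129) -> (-130.196,-36.493) [heading=195, move]
  PU: pen up
  FD 19: (-130.196,-36.493) -> (-148.548,-41.411) [heading=195, move]
]
LT 30: heading 195 -> 225
PD: pen down
Final: pos=(-148.548,-41.411), heading=225, 2 segment(s) drawn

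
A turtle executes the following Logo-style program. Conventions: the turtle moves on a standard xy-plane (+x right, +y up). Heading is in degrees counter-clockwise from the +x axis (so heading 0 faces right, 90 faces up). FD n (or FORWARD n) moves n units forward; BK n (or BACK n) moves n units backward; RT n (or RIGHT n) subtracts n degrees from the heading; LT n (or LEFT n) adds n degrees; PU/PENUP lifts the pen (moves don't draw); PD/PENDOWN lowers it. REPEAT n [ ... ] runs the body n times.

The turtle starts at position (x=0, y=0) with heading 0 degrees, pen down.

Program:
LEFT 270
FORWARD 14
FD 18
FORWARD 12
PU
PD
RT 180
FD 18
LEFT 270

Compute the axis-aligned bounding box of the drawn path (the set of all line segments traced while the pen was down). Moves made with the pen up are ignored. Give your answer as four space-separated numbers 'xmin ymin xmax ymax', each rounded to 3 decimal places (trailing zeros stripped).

Executing turtle program step by step:
Start: pos=(0,0), heading=0, pen down
LT 270: heading 0 -> 270
FD 14: (0,0) -> (0,-14) [heading=270, draw]
FD 18: (0,-14) -> (0,-32) [heading=270, draw]
FD 12: (0,-32) -> (0,-44) [heading=270, draw]
PU: pen up
PD: pen down
RT 180: heading 270 -> 90
FD 18: (0,-44) -> (0,-26) [heading=90, draw]
LT 270: heading 90 -> 0
Final: pos=(0,-26), heading=0, 4 segment(s) drawn

Segment endpoints: x in {0, 0, 0, 0, 0}, y in {-44, -32, -26, -14, 0}
xmin=0, ymin=-44, xmax=0, ymax=0

Answer: 0 -44 0 0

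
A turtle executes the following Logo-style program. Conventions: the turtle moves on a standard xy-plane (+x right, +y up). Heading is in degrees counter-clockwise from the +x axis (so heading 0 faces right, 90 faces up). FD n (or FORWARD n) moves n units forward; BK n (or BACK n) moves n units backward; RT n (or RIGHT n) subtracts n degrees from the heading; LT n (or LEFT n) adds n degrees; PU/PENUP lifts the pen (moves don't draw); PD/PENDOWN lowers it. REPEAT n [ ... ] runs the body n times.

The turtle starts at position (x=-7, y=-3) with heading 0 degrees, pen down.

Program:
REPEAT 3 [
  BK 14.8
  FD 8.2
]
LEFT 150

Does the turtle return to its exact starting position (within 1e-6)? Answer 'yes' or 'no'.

Executing turtle program step by step:
Start: pos=(-7,-3), heading=0, pen down
REPEAT 3 [
  -- iteration 1/3 --
  BK 14.8: (-7,-3) -> (-21.8,-3) [heading=0, draw]
  FD 8.2: (-21.8,-3) -> (-13.6,-3) [heading=0, draw]
  -- iteration 2/3 --
  BK 14.8: (-13.6,-3) -> (-28.4,-3) [heading=0, draw]
  FD 8.2: (-28.4,-3) -> (-20.2,-3) [heading=0, draw]
  -- iteration 3/3 --
  BK 14.8: (-20.2,-3) -> (-35,-3) [heading=0, draw]
  FD 8.2: (-35,-3) -> (-26.8,-3) [heading=0, draw]
]
LT 150: heading 0 -> 150
Final: pos=(-26.8,-3), heading=150, 6 segment(s) drawn

Start position: (-7, -3)
Final position: (-26.8, -3)
Distance = 19.8; >= 1e-6 -> NOT closed

Answer: no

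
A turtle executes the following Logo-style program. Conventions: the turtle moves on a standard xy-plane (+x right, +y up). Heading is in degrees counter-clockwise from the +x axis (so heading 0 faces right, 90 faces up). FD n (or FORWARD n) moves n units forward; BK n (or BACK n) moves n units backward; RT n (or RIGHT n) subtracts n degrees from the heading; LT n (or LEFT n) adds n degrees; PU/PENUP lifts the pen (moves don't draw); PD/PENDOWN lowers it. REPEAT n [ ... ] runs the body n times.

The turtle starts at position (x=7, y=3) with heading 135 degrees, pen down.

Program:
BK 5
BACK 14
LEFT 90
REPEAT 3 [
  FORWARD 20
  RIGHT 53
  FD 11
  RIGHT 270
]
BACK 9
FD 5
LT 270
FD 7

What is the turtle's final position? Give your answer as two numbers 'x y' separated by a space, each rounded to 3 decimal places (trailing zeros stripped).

Answer: -18.284 -80.494

Derivation:
Executing turtle program step by step:
Start: pos=(7,3), heading=135, pen down
BK 5: (7,3) -> (10.536,-0.536) [heading=135, draw]
BK 14: (10.536,-0.536) -> (20.435,-10.435) [heading=135, draw]
LT 90: heading 135 -> 225
REPEAT 3 [
  -- iteration 1/3 --
  FD 20: (20.435,-10.435) -> (6.293,-24.577) [heading=225, draw]
  RT 53: heading 225 -> 172
  FD 11: (6.293,-24.577) -> (-4.6,-23.046) [heading=172, draw]
  RT 270: heading 172 -> 262
  -- iteration 2/3 --
  FD 20: (-4.6,-23.046) -> (-7.384,-42.852) [heading=262, draw]
  RT 53: heading 262 -> 209
  FD 11: (-7.384,-42.852) -> (-17.004,-48.185) [heading=209, draw]
  RT 270: heading 209 -> 299
  -- iteration 3/3 --
  FD 20: (-17.004,-48.185) -> (-7.308,-65.677) [heading=299, draw]
  RT 53: heading 299 -> 246
  FD 11: (-7.308,-65.677) -> (-11.782,-75.726) [heading=246, draw]
  RT 270: heading 246 -> 336
]
BK 9: (-11.782,-75.726) -> (-20.004,-72.065) [heading=336, draw]
FD 5: (-20.004,-72.065) -> (-15.436,-74.099) [heading=336, draw]
LT 270: heading 336 -> 246
FD 7: (-15.436,-74.099) -> (-18.284,-80.494) [heading=246, draw]
Final: pos=(-18.284,-80.494), heading=246, 11 segment(s) drawn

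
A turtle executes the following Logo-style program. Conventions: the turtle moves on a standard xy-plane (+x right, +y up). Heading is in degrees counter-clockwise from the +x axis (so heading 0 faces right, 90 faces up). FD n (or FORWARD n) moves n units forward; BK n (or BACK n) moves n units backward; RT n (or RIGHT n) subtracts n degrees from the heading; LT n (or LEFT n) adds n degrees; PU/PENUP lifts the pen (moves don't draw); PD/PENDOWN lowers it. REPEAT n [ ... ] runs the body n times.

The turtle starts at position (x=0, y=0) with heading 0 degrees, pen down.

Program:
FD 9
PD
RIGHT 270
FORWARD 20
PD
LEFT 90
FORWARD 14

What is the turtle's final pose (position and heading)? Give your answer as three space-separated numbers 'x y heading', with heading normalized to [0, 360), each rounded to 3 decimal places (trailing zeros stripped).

Answer: -5 20 180

Derivation:
Executing turtle program step by step:
Start: pos=(0,0), heading=0, pen down
FD 9: (0,0) -> (9,0) [heading=0, draw]
PD: pen down
RT 270: heading 0 -> 90
FD 20: (9,0) -> (9,20) [heading=90, draw]
PD: pen down
LT 90: heading 90 -> 180
FD 14: (9,20) -> (-5,20) [heading=180, draw]
Final: pos=(-5,20), heading=180, 3 segment(s) drawn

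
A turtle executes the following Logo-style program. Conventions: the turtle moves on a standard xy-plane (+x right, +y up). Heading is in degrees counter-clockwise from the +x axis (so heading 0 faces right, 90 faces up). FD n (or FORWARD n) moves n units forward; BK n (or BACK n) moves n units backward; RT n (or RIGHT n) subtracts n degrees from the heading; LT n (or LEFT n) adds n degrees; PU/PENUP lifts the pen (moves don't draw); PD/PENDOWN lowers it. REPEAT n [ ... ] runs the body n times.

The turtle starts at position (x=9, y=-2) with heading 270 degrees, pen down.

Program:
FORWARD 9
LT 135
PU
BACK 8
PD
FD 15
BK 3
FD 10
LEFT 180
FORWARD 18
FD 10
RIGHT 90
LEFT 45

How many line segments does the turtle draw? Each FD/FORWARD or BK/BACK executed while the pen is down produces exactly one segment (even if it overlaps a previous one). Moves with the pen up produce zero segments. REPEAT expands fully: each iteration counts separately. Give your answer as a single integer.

Answer: 6

Derivation:
Executing turtle program step by step:
Start: pos=(9,-2), heading=270, pen down
FD 9: (9,-2) -> (9,-11) [heading=270, draw]
LT 135: heading 270 -> 45
PU: pen up
BK 8: (9,-11) -> (3.343,-16.657) [heading=45, move]
PD: pen down
FD 15: (3.343,-16.657) -> (13.95,-6.05) [heading=45, draw]
BK 3: (13.95,-6.05) -> (11.828,-8.172) [heading=45, draw]
FD 10: (11.828,-8.172) -> (18.899,-1.101) [heading=45, draw]
LT 180: heading 45 -> 225
FD 18: (18.899,-1.101) -> (6.172,-13.828) [heading=225, draw]
FD 10: (6.172,-13.828) -> (-0.899,-20.899) [heading=225, draw]
RT 90: heading 225 -> 135
LT 45: heading 135 -> 180
Final: pos=(-0.899,-20.899), heading=180, 6 segment(s) drawn
Segments drawn: 6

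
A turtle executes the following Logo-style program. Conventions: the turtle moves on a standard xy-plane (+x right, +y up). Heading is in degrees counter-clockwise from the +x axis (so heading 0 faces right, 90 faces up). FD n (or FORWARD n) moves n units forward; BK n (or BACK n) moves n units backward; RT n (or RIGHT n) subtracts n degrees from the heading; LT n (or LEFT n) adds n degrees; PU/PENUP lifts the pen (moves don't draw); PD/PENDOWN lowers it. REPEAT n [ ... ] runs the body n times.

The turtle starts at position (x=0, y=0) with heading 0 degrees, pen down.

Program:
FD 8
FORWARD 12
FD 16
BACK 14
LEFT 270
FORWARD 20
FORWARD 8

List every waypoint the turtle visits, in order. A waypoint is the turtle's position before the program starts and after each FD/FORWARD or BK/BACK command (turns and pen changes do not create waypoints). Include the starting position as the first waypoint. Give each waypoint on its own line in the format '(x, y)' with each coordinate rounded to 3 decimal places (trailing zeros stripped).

Answer: (0, 0)
(8, 0)
(20, 0)
(36, 0)
(22, 0)
(22, -20)
(22, -28)

Derivation:
Executing turtle program step by step:
Start: pos=(0,0), heading=0, pen down
FD 8: (0,0) -> (8,0) [heading=0, draw]
FD 12: (8,0) -> (20,0) [heading=0, draw]
FD 16: (20,0) -> (36,0) [heading=0, draw]
BK 14: (36,0) -> (22,0) [heading=0, draw]
LT 270: heading 0 -> 270
FD 20: (22,0) -> (22,-20) [heading=270, draw]
FD 8: (22,-20) -> (22,-28) [heading=270, draw]
Final: pos=(22,-28), heading=270, 6 segment(s) drawn
Waypoints (7 total):
(0, 0)
(8, 0)
(20, 0)
(36, 0)
(22, 0)
(22, -20)
(22, -28)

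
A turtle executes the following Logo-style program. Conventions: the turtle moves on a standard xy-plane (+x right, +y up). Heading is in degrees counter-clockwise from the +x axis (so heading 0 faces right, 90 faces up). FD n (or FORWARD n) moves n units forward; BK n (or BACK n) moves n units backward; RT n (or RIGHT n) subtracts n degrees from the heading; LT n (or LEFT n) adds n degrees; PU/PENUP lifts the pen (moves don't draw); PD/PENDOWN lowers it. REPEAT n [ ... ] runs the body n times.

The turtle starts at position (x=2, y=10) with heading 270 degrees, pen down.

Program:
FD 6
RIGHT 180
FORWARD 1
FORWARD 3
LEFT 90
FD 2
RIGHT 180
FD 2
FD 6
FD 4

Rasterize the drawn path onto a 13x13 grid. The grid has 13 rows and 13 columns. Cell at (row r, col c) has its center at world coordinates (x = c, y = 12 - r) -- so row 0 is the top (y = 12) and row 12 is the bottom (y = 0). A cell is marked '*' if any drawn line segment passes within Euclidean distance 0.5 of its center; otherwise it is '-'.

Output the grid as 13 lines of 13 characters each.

Segment 0: (2,10) -> (2,4)
Segment 1: (2,4) -> (2,5)
Segment 2: (2,5) -> (2,8)
Segment 3: (2,8) -> (-0,8)
Segment 4: (-0,8) -> (2,8)
Segment 5: (2,8) -> (8,8)
Segment 6: (8,8) -> (12,8)

Answer: -------------
-------------
--*----------
--*----------
*************
--*----------
--*----------
--*----------
--*----------
-------------
-------------
-------------
-------------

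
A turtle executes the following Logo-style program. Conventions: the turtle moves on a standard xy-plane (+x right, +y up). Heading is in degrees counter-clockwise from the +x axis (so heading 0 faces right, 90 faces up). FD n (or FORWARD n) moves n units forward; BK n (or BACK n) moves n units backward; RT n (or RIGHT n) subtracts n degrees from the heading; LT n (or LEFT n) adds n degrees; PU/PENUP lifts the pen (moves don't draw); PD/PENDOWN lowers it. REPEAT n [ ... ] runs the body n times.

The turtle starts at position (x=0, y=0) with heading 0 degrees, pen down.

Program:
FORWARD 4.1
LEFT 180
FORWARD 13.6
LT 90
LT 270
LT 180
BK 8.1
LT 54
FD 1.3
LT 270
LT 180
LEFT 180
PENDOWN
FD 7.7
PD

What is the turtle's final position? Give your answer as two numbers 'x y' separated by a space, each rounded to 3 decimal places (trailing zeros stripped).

Executing turtle program step by step:
Start: pos=(0,0), heading=0, pen down
FD 4.1: (0,0) -> (4.1,0) [heading=0, draw]
LT 180: heading 0 -> 180
FD 13.6: (4.1,0) -> (-9.5,0) [heading=180, draw]
LT 90: heading 180 -> 270
LT 270: heading 270 -> 180
LT 180: heading 180 -> 0
BK 8.1: (-9.5,0) -> (-17.6,0) [heading=0, draw]
LT 54: heading 0 -> 54
FD 1.3: (-17.6,0) -> (-16.836,1.052) [heading=54, draw]
LT 270: heading 54 -> 324
LT 180: heading 324 -> 144
LT 180: heading 144 -> 324
PD: pen down
FD 7.7: (-16.836,1.052) -> (-10.606,-3.474) [heading=324, draw]
PD: pen down
Final: pos=(-10.606,-3.474), heading=324, 5 segment(s) drawn

Answer: -10.606 -3.474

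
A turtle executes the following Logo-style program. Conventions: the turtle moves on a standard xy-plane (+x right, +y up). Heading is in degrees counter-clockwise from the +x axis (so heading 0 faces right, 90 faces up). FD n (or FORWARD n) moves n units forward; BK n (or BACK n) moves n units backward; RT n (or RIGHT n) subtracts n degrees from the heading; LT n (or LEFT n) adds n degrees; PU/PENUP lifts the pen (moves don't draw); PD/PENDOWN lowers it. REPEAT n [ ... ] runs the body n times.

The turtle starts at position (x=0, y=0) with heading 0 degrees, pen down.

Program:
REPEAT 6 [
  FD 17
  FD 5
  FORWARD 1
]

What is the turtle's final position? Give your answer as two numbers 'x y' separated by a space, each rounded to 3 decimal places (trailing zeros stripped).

Answer: 138 0

Derivation:
Executing turtle program step by step:
Start: pos=(0,0), heading=0, pen down
REPEAT 6 [
  -- iteration 1/6 --
  FD 17: (0,0) -> (17,0) [heading=0, draw]
  FD 5: (17,0) -> (22,0) [heading=0, draw]
  FD 1: (22,0) -> (23,0) [heading=0, draw]
  -- iteration 2/6 --
  FD 17: (23,0) -> (40,0) [heading=0, draw]
  FD 5: (40,0) -> (45,0) [heading=0, draw]
  FD 1: (45,0) -> (46,0) [heading=0, draw]
  -- iteration 3/6 --
  FD 17: (46,0) -> (63,0) [heading=0, draw]
  FD 5: (63,0) -> (68,0) [heading=0, draw]
  FD 1: (68,0) -> (69,0) [heading=0, draw]
  -- iteration 4/6 --
  FD 17: (69,0) -> (86,0) [heading=0, draw]
  FD 5: (86,0) -> (91,0) [heading=0, draw]
  FD 1: (91,0) -> (92,0) [heading=0, draw]
  -- iteration 5/6 --
  FD 17: (92,0) -> (109,0) [heading=0, draw]
  FD 5: (109,0) -> (114,0) [heading=0, draw]
  FD 1: (114,0) -> (115,0) [heading=0, draw]
  -- iteration 6/6 --
  FD 17: (115,0) -> (132,0) [heading=0, draw]
  FD 5: (132,0) -> (137,0) [heading=0, draw]
  FD 1: (137,0) -> (138,0) [heading=0, draw]
]
Final: pos=(138,0), heading=0, 18 segment(s) drawn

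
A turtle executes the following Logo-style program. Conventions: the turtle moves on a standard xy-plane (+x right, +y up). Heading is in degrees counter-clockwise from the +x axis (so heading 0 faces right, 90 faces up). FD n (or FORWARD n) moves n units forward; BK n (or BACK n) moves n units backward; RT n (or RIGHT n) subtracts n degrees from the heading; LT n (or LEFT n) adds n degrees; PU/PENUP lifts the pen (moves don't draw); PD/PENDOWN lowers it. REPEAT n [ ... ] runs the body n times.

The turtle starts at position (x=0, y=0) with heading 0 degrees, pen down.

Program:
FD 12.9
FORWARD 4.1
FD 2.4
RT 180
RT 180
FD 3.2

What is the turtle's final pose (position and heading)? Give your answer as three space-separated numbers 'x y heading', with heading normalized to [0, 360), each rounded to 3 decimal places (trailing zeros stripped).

Executing turtle program step by step:
Start: pos=(0,0), heading=0, pen down
FD 12.9: (0,0) -> (12.9,0) [heading=0, draw]
FD 4.1: (12.9,0) -> (17,0) [heading=0, draw]
FD 2.4: (17,0) -> (19.4,0) [heading=0, draw]
RT 180: heading 0 -> 180
RT 180: heading 180 -> 0
FD 3.2: (19.4,0) -> (22.6,0) [heading=0, draw]
Final: pos=(22.6,0), heading=0, 4 segment(s) drawn

Answer: 22.6 0 0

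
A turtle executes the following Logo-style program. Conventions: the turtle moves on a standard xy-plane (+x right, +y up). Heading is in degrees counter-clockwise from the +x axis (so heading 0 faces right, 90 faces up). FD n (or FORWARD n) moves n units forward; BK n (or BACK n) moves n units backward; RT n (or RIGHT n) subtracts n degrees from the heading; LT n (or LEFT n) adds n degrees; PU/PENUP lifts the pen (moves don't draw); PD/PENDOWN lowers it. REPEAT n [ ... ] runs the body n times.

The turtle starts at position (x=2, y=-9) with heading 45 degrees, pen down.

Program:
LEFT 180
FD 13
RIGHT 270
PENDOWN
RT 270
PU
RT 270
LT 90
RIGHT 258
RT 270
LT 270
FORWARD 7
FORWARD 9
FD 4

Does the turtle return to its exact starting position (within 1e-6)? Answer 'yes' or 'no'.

Answer: no

Derivation:
Executing turtle program step by step:
Start: pos=(2,-9), heading=45, pen down
LT 180: heading 45 -> 225
FD 13: (2,-9) -> (-7.192,-18.192) [heading=225, draw]
RT 270: heading 225 -> 315
PD: pen down
RT 270: heading 315 -> 45
PU: pen up
RT 270: heading 45 -> 135
LT 90: heading 135 -> 225
RT 258: heading 225 -> 327
RT 270: heading 327 -> 57
LT 270: heading 57 -> 327
FD 7: (-7.192,-18.192) -> (-1.322,-22.005) [heading=327, move]
FD 9: (-1.322,-22.005) -> (6.226,-26.907) [heading=327, move]
FD 4: (6.226,-26.907) -> (9.581,-29.085) [heading=327, move]
Final: pos=(9.581,-29.085), heading=327, 1 segment(s) drawn

Start position: (2, -9)
Final position: (9.581, -29.085)
Distance = 21.468; >= 1e-6 -> NOT closed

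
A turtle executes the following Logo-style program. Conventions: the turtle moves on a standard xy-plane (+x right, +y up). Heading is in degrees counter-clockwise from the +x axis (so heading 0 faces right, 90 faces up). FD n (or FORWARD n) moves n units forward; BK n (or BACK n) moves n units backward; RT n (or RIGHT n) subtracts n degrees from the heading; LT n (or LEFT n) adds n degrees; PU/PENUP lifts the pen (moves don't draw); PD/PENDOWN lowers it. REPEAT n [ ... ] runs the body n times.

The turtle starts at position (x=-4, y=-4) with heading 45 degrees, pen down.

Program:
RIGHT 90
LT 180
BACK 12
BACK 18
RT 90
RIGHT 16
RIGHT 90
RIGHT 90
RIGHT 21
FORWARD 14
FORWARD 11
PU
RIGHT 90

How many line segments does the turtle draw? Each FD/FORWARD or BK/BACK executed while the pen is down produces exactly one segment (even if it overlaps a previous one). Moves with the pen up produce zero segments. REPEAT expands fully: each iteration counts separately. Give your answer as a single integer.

Answer: 4

Derivation:
Executing turtle program step by step:
Start: pos=(-4,-4), heading=45, pen down
RT 90: heading 45 -> 315
LT 180: heading 315 -> 135
BK 12: (-4,-4) -> (4.485,-12.485) [heading=135, draw]
BK 18: (4.485,-12.485) -> (17.213,-25.213) [heading=135, draw]
RT 90: heading 135 -> 45
RT 16: heading 45 -> 29
RT 90: heading 29 -> 299
RT 90: heading 299 -> 209
RT 21: heading 209 -> 188
FD 14: (17.213,-25.213) -> (3.349,-27.162) [heading=188, draw]
FD 11: (3.349,-27.162) -> (-7.543,-28.693) [heading=188, draw]
PU: pen up
RT 90: heading 188 -> 98
Final: pos=(-7.543,-28.693), heading=98, 4 segment(s) drawn
Segments drawn: 4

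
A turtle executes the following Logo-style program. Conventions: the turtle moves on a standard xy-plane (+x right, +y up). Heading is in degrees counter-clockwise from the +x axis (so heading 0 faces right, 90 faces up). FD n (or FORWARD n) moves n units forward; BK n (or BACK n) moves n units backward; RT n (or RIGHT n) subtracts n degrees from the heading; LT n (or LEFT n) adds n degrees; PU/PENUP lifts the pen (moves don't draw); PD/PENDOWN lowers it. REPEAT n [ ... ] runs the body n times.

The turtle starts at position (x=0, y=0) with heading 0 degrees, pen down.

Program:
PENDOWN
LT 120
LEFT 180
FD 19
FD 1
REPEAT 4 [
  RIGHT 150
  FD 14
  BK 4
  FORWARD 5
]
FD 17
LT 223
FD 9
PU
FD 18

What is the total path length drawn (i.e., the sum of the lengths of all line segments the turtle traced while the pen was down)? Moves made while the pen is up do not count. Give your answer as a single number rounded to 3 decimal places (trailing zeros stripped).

Answer: 138

Derivation:
Executing turtle program step by step:
Start: pos=(0,0), heading=0, pen down
PD: pen down
LT 120: heading 0 -> 120
LT 180: heading 120 -> 300
FD 19: (0,0) -> (9.5,-16.454) [heading=300, draw]
FD 1: (9.5,-16.454) -> (10,-17.321) [heading=300, draw]
REPEAT 4 [
  -- iteration 1/4 --
  RT 150: heading 300 -> 150
  FD 14: (10,-17.321) -> (-2.124,-10.321) [heading=150, draw]
  BK 4: (-2.124,-10.321) -> (1.34,-12.321) [heading=150, draw]
  FD 5: (1.34,-12.321) -> (-2.99,-9.821) [heading=150, draw]
  -- iteration 2/4 --
  RT 150: heading 150 -> 0
  FD 14: (-2.99,-9.821) -> (11.01,-9.821) [heading=0, draw]
  BK 4: (11.01,-9.821) -> (7.01,-9.821) [heading=0, draw]
  FD 5: (7.01,-9.821) -> (12.01,-9.821) [heading=0, draw]
  -- iteration 3/4 --
  RT 150: heading 0 -> 210
  FD 14: (12.01,-9.821) -> (-0.115,-16.821) [heading=210, draw]
  BK 4: (-0.115,-16.821) -> (3.349,-14.821) [heading=210, draw]
  FD 5: (3.349,-14.821) -> (-0.981,-17.321) [heading=210, draw]
  -- iteration 4/4 --
  RT 150: heading 210 -> 60
  FD 14: (-0.981,-17.321) -> (6.019,-5.196) [heading=60, draw]
  BK 4: (6.019,-5.196) -> (4.019,-8.66) [heading=60, draw]
  FD 5: (4.019,-8.66) -> (6.519,-4.33) [heading=60, draw]
]
FD 17: (6.519,-4.33) -> (15.019,10.392) [heading=60, draw]
LT 223: heading 60 -> 283
FD 9: (15.019,10.392) -> (17.044,1.623) [heading=283, draw]
PU: pen up
FD 18: (17.044,1.623) -> (21.093,-15.916) [heading=283, move]
Final: pos=(21.093,-15.916), heading=283, 16 segment(s) drawn

Segment lengths:
  seg 1: (0,0) -> (9.5,-16.454), length = 19
  seg 2: (9.5,-16.454) -> (10,-17.321), length = 1
  seg 3: (10,-17.321) -> (-2.124,-10.321), length = 14
  seg 4: (-2.124,-10.321) -> (1.34,-12.321), length = 4
  seg 5: (1.34,-12.321) -> (-2.99,-9.821), length = 5
  seg 6: (-2.99,-9.821) -> (11.01,-9.821), length = 14
  seg 7: (11.01,-9.821) -> (7.01,-9.821), length = 4
  seg 8: (7.01,-9.821) -> (12.01,-9.821), length = 5
  seg 9: (12.01,-9.821) -> (-0.115,-16.821), length = 14
  seg 10: (-0.115,-16.821) -> (3.349,-14.821), length = 4
  seg 11: (3.349,-14.821) -> (-0.981,-17.321), length = 5
  seg 12: (-0.981,-17.321) -> (6.019,-5.196), length = 14
  seg 13: (6.019,-5.196) -> (4.019,-8.66), length = 4
  seg 14: (4.019,-8.66) -> (6.519,-4.33), length = 5
  seg 15: (6.519,-4.33) -> (15.019,10.392), length = 17
  seg 16: (15.019,10.392) -> (17.044,1.623), length = 9
Total = 138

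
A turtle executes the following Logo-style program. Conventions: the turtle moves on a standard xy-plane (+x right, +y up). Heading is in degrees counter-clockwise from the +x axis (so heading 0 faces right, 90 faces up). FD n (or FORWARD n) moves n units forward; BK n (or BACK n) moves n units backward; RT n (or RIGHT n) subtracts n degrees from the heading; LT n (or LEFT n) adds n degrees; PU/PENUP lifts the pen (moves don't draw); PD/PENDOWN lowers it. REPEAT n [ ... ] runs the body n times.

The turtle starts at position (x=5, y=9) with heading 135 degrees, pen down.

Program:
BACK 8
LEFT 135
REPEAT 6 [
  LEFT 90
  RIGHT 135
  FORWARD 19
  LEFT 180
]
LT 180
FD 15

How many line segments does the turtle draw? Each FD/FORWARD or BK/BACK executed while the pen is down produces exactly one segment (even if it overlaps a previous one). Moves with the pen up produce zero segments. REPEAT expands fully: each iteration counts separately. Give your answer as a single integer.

Executing turtle program step by step:
Start: pos=(5,9), heading=135, pen down
BK 8: (5,9) -> (10.657,3.343) [heading=135, draw]
LT 135: heading 135 -> 270
REPEAT 6 [
  -- iteration 1/6 --
  LT 90: heading 270 -> 0
  RT 135: heading 0 -> 225
  FD 19: (10.657,3.343) -> (-2.778,-10.092) [heading=225, draw]
  LT 180: heading 225 -> 45
  -- iteration 2/6 --
  LT 90: heading 45 -> 135
  RT 135: heading 135 -> 0
  FD 19: (-2.778,-10.092) -> (16.222,-10.092) [heading=0, draw]
  LT 180: heading 0 -> 180
  -- iteration 3/6 --
  LT 90: heading 180 -> 270
  RT 135: heading 270 -> 135
  FD 19: (16.222,-10.092) -> (2.787,3.343) [heading=135, draw]
  LT 180: heading 135 -> 315
  -- iteration 4/6 --
  LT 90: heading 315 -> 45
  RT 135: heading 45 -> 270
  FD 19: (2.787,3.343) -> (2.787,-15.657) [heading=270, draw]
  LT 180: heading 270 -> 90
  -- iteration 5/6 --
  LT 90: heading 90 -> 180
  RT 135: heading 180 -> 45
  FD 19: (2.787,-15.657) -> (16.222,-2.222) [heading=45, draw]
  LT 180: heading 45 -> 225
  -- iteration 6/6 --
  LT 90: heading 225 -> 315
  RT 135: heading 315 -> 180
  FD 19: (16.222,-2.222) -> (-2.778,-2.222) [heading=180, draw]
  LT 180: heading 180 -> 0
]
LT 180: heading 0 -> 180
FD 15: (-2.778,-2.222) -> (-17.778,-2.222) [heading=180, draw]
Final: pos=(-17.778,-2.222), heading=180, 8 segment(s) drawn
Segments drawn: 8

Answer: 8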